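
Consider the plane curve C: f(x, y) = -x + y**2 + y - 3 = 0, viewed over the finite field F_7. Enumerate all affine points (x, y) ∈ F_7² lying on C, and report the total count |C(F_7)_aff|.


Affine F_7-points: {(2, 3), (3, 2), (3, 4), (4, 0), (4, 6), (6, 1), (6, 5)}; count = 7.

For each of the 49 pairs (x, y) ∈ F_7², evaluate f(x, y) mod 7. Record the zeros.
  x = 0: [0↦4, 1↦6, 2↦3, 3↦2, 4↦3, 5↦6, 6↦4]  zeros at y ∈ ∅
  x = 1: [0↦3, 1↦5, 2↦2, 3↦1, 4↦2, 5↦5, 6↦3]  zeros at y ∈ ∅
  x = 2: [0↦2, 1↦4, 2↦1, 3↦0, 4↦1, 5↦4, 6↦2]  zeros at y ∈ {3}
  x = 3: [0↦1, 1↦3, 2↦0, 3↦6, 4↦0, 5↦3, 6↦1]  zeros at y ∈ {2, 4}
  x = 4: [0↦0, 1↦2, 2↦6, 3↦5, 4↦6, 5↦2, 6↦0]  zeros at y ∈ {0, 6}
  x = 5: [0↦6, 1↦1, 2↦5, 3↦4, 4↦5, 5↦1, 6↦6]  zeros at y ∈ ∅
  x = 6: [0↦5, 1↦0, 2↦4, 3↦3, 4↦4, 5↦0, 6↦5]  zeros at y ∈ {1, 5}
Collecting zeros: affine points = {(2, 3), (3, 2), (3, 4), (4, 0), (4, 6), (6, 1), (6, 5)}.
Total count |C(F_7)_aff| = 7.


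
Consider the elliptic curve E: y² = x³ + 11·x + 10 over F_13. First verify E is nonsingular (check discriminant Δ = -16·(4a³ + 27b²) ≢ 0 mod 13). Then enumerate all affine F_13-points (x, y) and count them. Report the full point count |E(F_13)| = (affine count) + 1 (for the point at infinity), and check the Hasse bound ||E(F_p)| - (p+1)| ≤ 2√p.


Affine points = {(0, 6), (0, 7), (1, 3), (1, 10), (2, 1), (2, 12), (4, 1), (4, 12), (7, 1), (7, 12), (8, 5), (8, 8)}; affine count = 12; |E(F_13)| = 13.

Discriminant check: Δ ∝ 4a³ + 27b² = 4·11³ + 27·10² = 4·1331 + 27·100 ≡ 3 (mod 13). Nonzero ⇒ E is nonsingular.
For each x ∈ F_13, compute rhs = x³ + 11·x + 10 mod 13, then count y ∈ F_13 with y² ≡ rhs.
  x = 0: rhs = 10, matching y values: 6, 7 (2 points).
  x = 1: rhs = 9, matching y values: 3, 10 (2 points).
  x = 2: rhs = 1, matching y values: 1, 12 (2 points).
  x = 3: rhs = 5, matching y values: none (0 points).
  x = 4: rhs = 1, matching y values: 1, 12 (2 points).
  x = 5: rhs = 8, matching y values: none (0 points).
  x = 6: rhs = 6, matching y values: none (0 points).
  x = 7: rhs = 1, matching y values: 1, 12 (2 points).
  x = 8: rhs = 12, matching y values: 5, 8 (2 points).
  x = 9: rhs = 6, matching y values: none (0 points).
  x = 10: rhs = 2, matching y values: none (0 points).
  x = 11: rhs = 6, matching y values: none (0 points).
  x = 12: rhs = 11, matching y values: none (0 points).
Total affine count: 12.
Full point count |E(F_13)| = 12 + 1 = 13.
Hasse bound: |13 − (13+1)| = |-1| = 1 ≤ 2√13 ≈ 7.2111 ✓.


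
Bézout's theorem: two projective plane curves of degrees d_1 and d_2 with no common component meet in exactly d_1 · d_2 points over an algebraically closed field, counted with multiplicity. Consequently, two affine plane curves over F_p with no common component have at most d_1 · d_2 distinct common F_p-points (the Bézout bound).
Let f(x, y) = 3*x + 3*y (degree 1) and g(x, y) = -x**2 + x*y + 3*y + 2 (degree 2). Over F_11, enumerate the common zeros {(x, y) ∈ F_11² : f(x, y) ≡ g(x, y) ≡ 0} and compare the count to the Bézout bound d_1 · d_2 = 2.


Common zeros: {(6, 5), (9, 2)}; count = 2; Bézout bound = 2.

deg(f) = 1, deg(g) = 2, so Bézout bound = 2.
Scan x ∈ F_11. For each x, list the y ∈ F_11 with f(x, y) ≡ 0 and those with g(x, y) ≡ 0 (mod 11); the common zeros in that column are the intersection.
  x = 0: f ≡ 0 at y ∈ {0}; g ≡ 0 at y ∈ {3}; common: ∅.
  x = 1: f ≡ 0 at y ∈ {10}; g ≡ 0 at y ∈ {8}; common: ∅.
  x = 2: f ≡ 0 at y ∈ {9}; g ≡ 0 at y ∈ {7}; common: ∅.
  x = 3: f ≡ 0 at y ∈ {8}; g ≡ 0 at y ∈ {3}; common: ∅.
  x = 4: f ≡ 0 at y ∈ {7}; g ≡ 0 at y ∈ {2}; common: ∅.
  x = 5: f ≡ 0 at y ∈ {6}; g ≡ 0 at y ∈ {7}; common: ∅.
  x = 6: f ≡ 0 at y ∈ {5}; g ≡ 0 at y ∈ {5}; common: {5}.
  x = 7: f ≡ 0 at y ∈ {4}; g ≡ 0 at y ∈ {8}; common: ∅.
  x = 8: f ≡ 0 at y ∈ {3}; g ≡ 0 at y ∈ ∅; common: ∅.
  x = 9: f ≡ 0 at y ∈ {2}; g ≡ 0 at y ∈ {2}; common: {2}.
  x = 10: f ≡ 0 at y ∈ {1}; g ≡ 0 at y ∈ {5}; common: ∅.
Collecting: common zeros = {(6, 5), (9, 2)}, so the count is 2.
Comparison with the Bézout bound: 2 ≤ 2 = deg(f)·deg(g), as expected for curves with no common component (the bound is attained).


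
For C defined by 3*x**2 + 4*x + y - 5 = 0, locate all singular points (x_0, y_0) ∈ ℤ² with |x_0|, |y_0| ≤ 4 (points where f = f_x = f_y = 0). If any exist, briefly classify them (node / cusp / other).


No singular points in the scanned grid; C is smooth there.

Compute partial derivatives:
  f_x = 6*x + 4.
  f_y = 1.
f_y = 1 is a nonzero constant, so f_y never vanishes: no point (x, y) can satisfy f = f_x = f_y = 0. In particular no (x, y) ∈ {−4, ..., 4}² is singular; the curve is smooth.


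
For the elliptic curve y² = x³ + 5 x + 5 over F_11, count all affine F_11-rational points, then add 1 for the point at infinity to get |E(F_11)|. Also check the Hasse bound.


Affine points = {(0, 4), (0, 7), (1, 0), (2, 1), (2, 10), (3, 5), (3, 6), (4, 1), (4, 10), (5, 1), (5, 10), (6, 3), (6, 8), (7, 3), (7, 8), (9, 3), (9, 8)}; affine count = 17; |E(F_11)| = 18.

Discriminant check: Δ ∝ 4a³ + 27b² = 4·5³ + 27·5² = 4·125 + 27·25 ≡ 9 (mod 11). Nonzero ⇒ E is nonsingular.
For each x ∈ F_11, compute rhs = x³ + 5·x + 5 mod 11, then count y ∈ F_11 with y² ≡ rhs.
  x = 0: rhs = 5, matching y values: 4, 7 (2 points).
  x = 1: rhs = 0, matching y values: 0 (1 points).
  x = 2: rhs = 1, matching y values: 1, 10 (2 points).
  x = 3: rhs = 3, matching y values: 5, 6 (2 points).
  x = 4: rhs = 1, matching y values: 1, 10 (2 points).
  x = 5: rhs = 1, matching y values: 1, 10 (2 points).
  x = 6: rhs = 9, matching y values: 3, 8 (2 points).
  x = 7: rhs = 9, matching y values: 3, 8 (2 points).
  x = 8: rhs = 7, matching y values: none (0 points).
  x = 9: rhs = 9, matching y values: 3, 8 (2 points).
  x = 10: rhs = 10, matching y values: none (0 points).
Total affine count: 17.
Full point count |E(F_11)| = 17 + 1 = 18.
Hasse bound: |18 − (11+1)| = |6| = 6 ≤ 2√11 ≈ 6.6332 ✓.


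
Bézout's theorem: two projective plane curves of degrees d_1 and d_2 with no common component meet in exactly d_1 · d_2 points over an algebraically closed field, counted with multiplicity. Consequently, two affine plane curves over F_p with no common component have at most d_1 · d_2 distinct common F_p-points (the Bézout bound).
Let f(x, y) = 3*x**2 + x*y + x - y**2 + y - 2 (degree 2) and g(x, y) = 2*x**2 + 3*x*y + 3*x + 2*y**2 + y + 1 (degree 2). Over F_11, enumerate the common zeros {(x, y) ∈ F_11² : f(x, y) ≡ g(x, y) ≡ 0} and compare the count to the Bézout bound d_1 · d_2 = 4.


Common zeros: {(1, 7), (10, 0)}; count = 2; Bézout bound = 4.

deg(f) = 2, deg(g) = 2, so Bézout bound = 4.
Scan x ∈ F_11. For each x, list the y ∈ F_11 with f(x, y) ≡ 0 and those with g(x, y) ≡ 0 (mod 11); the common zeros in that column are the intersection.
  x = 0: f ≡ 0 at y ∈ {5, 7}; g ≡ 0 at y ∈ {2, 3}; common: ∅.
  x = 1: f ≡ 0 at y ∈ {6, 7}; g ≡ 0 at y ∈ {2, 7}; common: {7}.
  x = 2: f ≡ 0 at y ∈ ∅; g ≡ 0 at y ∈ ∅; common: ∅.
  x = 3: f ≡ 0 at y ∈ ∅; g ≡ 0 at y ∈ ∅; common: ∅.
  x = 4: f ≡ 0 at y ∈ {6, 10}; g ≡ 0 at y ∈ ∅; common: ∅.
  x = 5: f ≡ 0 at y ∈ ∅; g ≡ 0 at y ∈ {0, 3}; common: ∅.
  x = 6: f ≡ 0 at y ∈ ∅; g ≡ 0 at y ∈ ∅; common: ∅.
  x = 7: f ≡ 0 at y ∈ {9, 10}; g ≡ 0 at y ∈ ∅; common: ∅.
  x = 8: f ≡ 0 at y ∈ {0, 9}; g ≡ 0 at y ∈ ∅; common: ∅.
  x = 9: f ≡ 0 at y ∈ {5}; g ≡ 0 at y ∈ {1, 7}; common: ∅.
  x = 10: f ≡ 0 at y ∈ {0}; g ≡ 0 at y ∈ {0, 1}; common: {0}.
Collecting: common zeros = {(1, 7), (10, 0)}, so the count is 2.
Comparison with the Bézout bound: 2 ≤ 4 = deg(f)·deg(g), as expected for curves with no common component (the affine F_11-count falls short of the bound because intersections may lie at infinity, over extension fields, or carry multiplicity).


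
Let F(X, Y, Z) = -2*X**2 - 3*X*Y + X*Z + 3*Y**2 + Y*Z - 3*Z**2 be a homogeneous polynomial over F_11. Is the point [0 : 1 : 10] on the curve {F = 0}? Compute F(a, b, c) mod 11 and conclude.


F(0,1,10) ≡ 10 (mod 11); P is NOT on the curve.

Evaluate F(0, 1, 10) term-by-term (mod 11).
  -2*X**2 ↦ -2·0·1·1 = 0
  -3*X*Y ↦ -3·0·1·1 = 0
  X*Z ↦ 1·0·1·10 = 0
  3*Y**2 ↦ 3·1·1·1 = 3
  Y*Z ↦ 1·1·1·10 = 10
  -3*Z**2 ↦ -3·1·1·100 = -300
Sum: F(0, 1, 10) = (0) + (0) + (0) + (3) + (10) + (-300) = -287.
Reducing mod 11: -287 ≡ 10 (mod 11).
Since F(a, b, c) ≡ 10 ≠ 0 (mod 11), P does NOT lie on the curve.


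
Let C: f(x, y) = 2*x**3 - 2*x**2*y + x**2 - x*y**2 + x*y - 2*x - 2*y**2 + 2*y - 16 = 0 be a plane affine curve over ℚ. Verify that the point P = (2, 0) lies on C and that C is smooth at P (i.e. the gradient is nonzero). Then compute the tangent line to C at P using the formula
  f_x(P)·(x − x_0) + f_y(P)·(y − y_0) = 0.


Tangent line at P: 26*x - 4*y - 52 = 0.

Step 1: f(2, 0) = 0, so P lies on C.
Step 2: partial derivatives
  f_x(x, y) = 6*x**2 - 4*x*y + 2*x - y**2 + y - 2, f_y(x, y) = -2*x**2 - 2*x*y + x - 4*y + 2.
  f_x(P) = 26, f_y(P) = -4 (gradient nonzero, so P is smooth).
Step 3: tangent line at P: 26·(x − 2) + -4·(y − 0) = 0.
Expanding: 26*x - 4*y - 52 = 0.


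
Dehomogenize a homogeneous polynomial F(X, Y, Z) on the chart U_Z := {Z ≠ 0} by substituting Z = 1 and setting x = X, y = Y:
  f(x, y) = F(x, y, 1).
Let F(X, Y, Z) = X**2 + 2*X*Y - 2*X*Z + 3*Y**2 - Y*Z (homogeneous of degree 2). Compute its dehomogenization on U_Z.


f(x, y) = x**2 + 2*x*y - 2*x + 3*y**2 - y

On U_Z we set Z = 1. Each monomial c·X^i·Y^j·Z^k in F becomes c·x^i·y^j·1^k = c·x^i·y^j.
Substituting Z = 1: F(X, Y, 1) = x**2 + 2*x*y - 2*x + 3*y**2 - y.
Note: deg(f) ≤ deg(F) = 2; strict inequality happens when F is divisible by Z (lost terms).


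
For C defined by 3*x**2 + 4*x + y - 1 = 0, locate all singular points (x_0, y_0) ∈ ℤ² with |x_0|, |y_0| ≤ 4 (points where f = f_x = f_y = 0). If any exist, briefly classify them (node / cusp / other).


No singular points in the scanned grid; C is smooth there.

Compute partial derivatives:
  f_x = 6*x + 4.
  f_y = 1.
f_y = 1 is a nonzero constant, so f_y never vanishes: no point (x, y) can satisfy f = f_x = f_y = 0. In particular no (x, y) ∈ {−4, ..., 4}² is singular; the curve is smooth.


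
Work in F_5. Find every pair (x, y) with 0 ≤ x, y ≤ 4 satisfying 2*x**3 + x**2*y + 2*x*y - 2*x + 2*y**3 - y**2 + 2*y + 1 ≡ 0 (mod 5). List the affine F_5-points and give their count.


Affine F_5-points: {(2, 2), (2, 4), (3, 2), (3, 3), (4, 2)}; count = 5.

For each of the 25 pairs (x, y) ∈ F_5², evaluate f(x, y) mod 5. Record the zeros.
  x = 0: [0↦1, 1↦4, 2↦2, 3↦2, 4↦1]  zeros at y ∈ ∅
  x = 1: [0↦1, 1↦2, 2↦3, 3↦1, 4↦3]  zeros at y ∈ ∅
  x = 2: [0↦3, 1↦4, 2↦0, 3↦3, 4↦0]  zeros at y ∈ {2, 4}
  x = 3: [0↦4, 1↦2, 2↦0, 3↦0, 4↦4]  zeros at y ∈ {2, 3}
  x = 4: [0↦1, 1↦3, 2↦0, 3↦4, 4↦2]  zeros at y ∈ {2}
Collecting zeros: affine points = {(2, 2), (2, 4), (3, 2), (3, 3), (4, 2)}.
Total count |C(F_5)_aff| = 5.


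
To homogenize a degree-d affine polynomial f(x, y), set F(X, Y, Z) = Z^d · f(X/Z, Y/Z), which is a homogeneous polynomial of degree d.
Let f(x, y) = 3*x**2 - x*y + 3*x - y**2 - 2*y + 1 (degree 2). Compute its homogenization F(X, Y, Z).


F(X, Y, Z) = 3*X**2 - X*Y + 3*X*Z - Y**2 - 2*Y*Z + Z**2

deg(f) = 2.
Substitute x = X/Z, y = Y/Z into f, then multiply by Z^2.
  monomial 3·x^2·y^0 ↦ 3·X^2·Y^0·Z^0.
  monomial -1·x^1·y^1 ↦ -1·X^1·Y^1·Z^0.
  monomial 3·x^1·y^0 ↦ 3·X^1·Y^0·Z^1.
  monomial -1·x^0·y^2 ↦ -1·X^0·Y^2·Z^0.
  monomial -2·x^0·y^1 ↦ -2·X^0·Y^1·Z^1.
  monomial 1·x^0·y^0 ↦ 1·X^0·Y^0·Z^2.
Collecting: F(X, Y, Z) = 3*X**2 - X*Y + 3*X*Z - Y**2 - 2*Y*Z + Z**2.


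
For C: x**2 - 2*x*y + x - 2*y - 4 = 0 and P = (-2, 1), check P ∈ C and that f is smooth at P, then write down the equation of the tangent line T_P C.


Tangent line at P: -5*x + 2*y - 12 = 0.

Step 1: f(-2, 1) = 0, so P lies on C.
Step 2: partial derivatives
  f_x(x, y) = 2*x - 2*y + 1, f_y(x, y) = -2*x - 2.
  f_x(P) = -5, f_y(P) = 2 (gradient nonzero, so P is smooth).
Step 3: tangent line at P: -5·(x − -2) + 2·(y − 1) = 0.
Expanding: -5*x + 2*y - 12 = 0.


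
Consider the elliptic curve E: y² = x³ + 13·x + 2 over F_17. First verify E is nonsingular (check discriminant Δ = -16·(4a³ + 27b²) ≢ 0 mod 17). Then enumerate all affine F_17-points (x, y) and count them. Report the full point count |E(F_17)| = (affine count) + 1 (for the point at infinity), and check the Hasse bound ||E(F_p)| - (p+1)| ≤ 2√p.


Affine points = {(0, 6), (0, 11), (1, 4), (1, 13), (2, 6), (2, 11), (3, 0), (4, 4), (4, 13), (9, 7), (9, 10), (12, 4), (12, 13), (14, 2), (14, 15), (15, 6), (15, 11)}; affine count = 17; |E(F_17)| = 18.

Discriminant check: Δ ∝ 4a³ + 27b² = 4·13³ + 27·2² = 4·2197 + 27·4 ≡ 5 (mod 17). Nonzero ⇒ E is nonsingular.
For each x ∈ F_17, compute rhs = x³ + 13·x + 2 mod 17, then count y ∈ F_17 with y² ≡ rhs.
  x = 0: rhs = 2, matching y values: 6, 11 (2 points).
  x = 1: rhs = 16, matching y values: 4, 13 (2 points).
  x = 2: rhs = 2, matching y values: 6, 11 (2 points).
  x = 3: rhs = 0, matching y values: 0 (1 points).
  x = 4: rhs = 16, matching y values: 4, 13 (2 points).
  x = 5: rhs = 5, matching y values: none (0 points).
  x = 6: rhs = 7, matching y values: none (0 points).
  x = 7: rhs = 11, matching y values: none (0 points).
  x = 8: rhs = 6, matching y values: none (0 points).
  x = 9: rhs = 15, matching y values: 7, 10 (2 points).
  x = 10: rhs = 10, matching y values: none (0 points).
  x = 11: rhs = 14, matching y values: none (0 points).
  x = 12: rhs = 16, matching y values: 4, 13 (2 points).
  x = 13: rhs = 5, matching y values: none (0 points).
  x = 14: rhs = 4, matching y values: 2, 15 (2 points).
  x = 15: rhs = 2, matching y values: 6, 11 (2 points).
  x = 16: rhs = 5, matching y values: none (0 points).
Total affine count: 17.
Full point count |E(F_17)| = 17 + 1 = 18.
Hasse bound: |18 − (17+1)| = |0| = 0 ≤ 2√17 ≈ 8.2462 ✓.


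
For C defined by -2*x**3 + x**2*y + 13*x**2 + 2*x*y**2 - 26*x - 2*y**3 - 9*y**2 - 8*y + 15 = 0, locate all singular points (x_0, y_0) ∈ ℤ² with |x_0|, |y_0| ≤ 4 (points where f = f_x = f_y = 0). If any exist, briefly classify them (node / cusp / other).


Singular points: {(2, -1)}; classification: cusp.

Compute partial derivatives:
  f_x = -6*x**2 + 2*x*y + 26*x + 2*y**2 - 26.
  f_y = x**2 + 4*x*y - 6*y**2 - 18*y - 8.
Scan x_0 ∈ {−4, ..., 4}. For each x_0, f_y(x_0, y) is a polynomial in y; find its integer roots y ∈ {−4, ..., 4}, then test f_x and f at those candidates.
  x = -4: f_y(-4, y) = -6*y**2 - 34*y + 8; no integer root y with |y| ≤ 4.
  x = -3: f_y(-3, y) = -6*y**2 - 30*y + 1; no integer root y with |y| ≤ 4.
  x = -2: f_y(-2, y) = -6*y**2 - 26*y - 4; no integer root y with |y| ≤ 4.
  x = -1: f_y(-1, y) = -6*y**2 - 22*y - 7; no integer root y with |y| ≤ 4.
  x = 0: f_y(0, y) = -6*y**2 - 18*y - 8; no integer root y with |y| ≤ 4.
  x = 1: f_y(1, y) = -6*y**2 - 14*y - 7; no integer root y with |y| ≤ 4.
  x = 2: f_y(2, y) = -6*y**2 - 10*y - 4; vanishes at y ∈ {-1}. (2, -1): f_x = 0, f = 0 — SINGULAR.
  x = 3: f_y(3, y) = -6*y**2 - 6*y + 1; no integer root y with |y| ≤ 4.
  x = 4: f_y(4, y) = -6*y**2 - 2*y + 8; vanishes at y ∈ {1}. (4, 1): f_x = -8 ≠ 0.
Only singular point on the grid: (2, -1).
Classify: substitute x = 2 + u, y = -1 + v and expand: f = -2*u**3 + u**2*v + 2*u*v**2 - 2*v**3 + v**2.
No constant or linear terms (consistent with a singular point). Quadratic part: v**2. Cubic part: -2*u**3 + u**2*v + 2*u*v**2 - 2*v**3.
The quadratic part v**2 is a perfect square, so there is a single (double) tangent line v = 0, i.e. y = -1. Restricting the cubic part to that line (v = 0) leaves -2*u**3 ≠ 0, so f is not divisible by v and the branch is v² ≈ 2*u**3 to lowest order — this is a cusp.
Classification: cusp.


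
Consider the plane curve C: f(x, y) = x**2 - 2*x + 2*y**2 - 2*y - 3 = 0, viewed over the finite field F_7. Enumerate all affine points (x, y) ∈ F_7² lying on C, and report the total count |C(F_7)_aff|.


Affine F_7-points: {(0, 4), (1, 2), (1, 6), (2, 4), (3, 0), (3, 1), (6, 0), (6, 1)}; count = 8.

For each of the 49 pairs (x, y) ∈ F_7², evaluate f(x, y) mod 7. Record the zeros.
  x = 0: [0↦4, 1↦4, 2↦1, 3↦2, 4↦0, 5↦2, 6↦1]  zeros at y ∈ {4}
  x = 1: [0↦3, 1↦3, 2↦0, 3↦1, 4↦6, 5↦1, 6↦0]  zeros at y ∈ {2, 6}
  x = 2: [0↦4, 1↦4, 2↦1, 3↦2, 4↦0, 5↦2, 6↦1]  zeros at y ∈ {4}
  x = 3: [0↦0, 1↦0, 2↦4, 3↦5, 4↦3, 5↦5, 6↦4]  zeros at y ∈ {0, 1}
  x = 4: [0↦5, 1↦5, 2↦2, 3↦3, 4↦1, 5↦3, 6↦2]  zeros at y ∈ ∅
  x = 5: [0↦5, 1↦5, 2↦2, 3↦3, 4↦1, 5↦3, 6↦2]  zeros at y ∈ ∅
  x = 6: [0↦0, 1↦0, 2↦4, 3↦5, 4↦3, 5↦5, 6↦4]  zeros at y ∈ {0, 1}
Collecting zeros: affine points = {(0, 4), (1, 2), (1, 6), (2, 4), (3, 0), (3, 1), (6, 0), (6, 1)}.
Total count |C(F_7)_aff| = 8.


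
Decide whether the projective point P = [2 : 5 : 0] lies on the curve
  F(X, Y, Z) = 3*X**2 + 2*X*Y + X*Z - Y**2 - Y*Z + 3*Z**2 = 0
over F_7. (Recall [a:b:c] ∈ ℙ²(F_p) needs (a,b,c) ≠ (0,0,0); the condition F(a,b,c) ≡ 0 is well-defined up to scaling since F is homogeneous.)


F(2,5,0) ≡ 0 (mod 7); P is on the curve.

Evaluate F(2, 5, 0) term-by-term (mod 7).
  3*X**2 ↦ 3·4·1·1 = 12
  2*X*Y ↦ 2·2·5·1 = 20
  X*Z ↦ 1·2·1·0 = 0
  -Y**2 ↦ -1·1·25·1 = -25
  -Y*Z ↦ -1·1·5·0 = 0
  3*Z**2 ↦ 3·1·1·0 = 0
Sum: F(2, 5, 0) = (12) + (20) + (0) + (-25) + (0) + (0) = 7.
Reducing mod 7: 7 ≡ 0 (mod 7).
Since F(a, b, c) ≡ 0 (mod 7), P lies on the curve.


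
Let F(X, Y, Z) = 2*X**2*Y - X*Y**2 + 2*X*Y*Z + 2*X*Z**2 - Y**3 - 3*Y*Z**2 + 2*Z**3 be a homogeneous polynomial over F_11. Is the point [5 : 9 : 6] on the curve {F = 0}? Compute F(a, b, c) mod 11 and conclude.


F(5,9,6) ≡ 6 (mod 11); P is NOT on the curve.

Evaluate F(5, 9, 6) term-by-term (mod 11).
  2*X**2*Y ↦ 2·25·9·1 = 450
  -X*Y**2 ↦ -1·5·81·1 = -405
  2*X*Y*Z ↦ 2·5·9·6 = 540
  2*X*Z**2 ↦ 2·5·1·36 = 360
  -Y**3 ↦ -1·1·729·1 = -729
  -3*Y*Z**2 ↦ -3·1·9·36 = -972
  2*Z**3 ↦ 2·1·1·216 = 432
Sum: F(5, 9, 6) = (450) + (-405) + (540) + (360) + (-729) + (-972) + (432) = -324.
Reducing mod 11: -324 ≡ 6 (mod 11).
Since F(a, b, c) ≡ 6 ≠ 0 (mod 11), P does NOT lie on the curve.


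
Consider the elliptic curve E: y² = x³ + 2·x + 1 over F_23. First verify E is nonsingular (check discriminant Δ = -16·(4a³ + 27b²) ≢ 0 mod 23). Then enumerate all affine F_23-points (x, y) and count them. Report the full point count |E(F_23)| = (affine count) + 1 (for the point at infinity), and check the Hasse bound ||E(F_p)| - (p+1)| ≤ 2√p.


Affine points = {(0, 1), (0, 22), (1, 2), (1, 21), (2, 6), (2, 17), (4, 2), (4, 21), (7, 6), (7, 17), (8, 0), (9, 9), (9, 14), (10, 3), (10, 20), (13, 4), (13, 19), (14, 6), (14, 17), (15, 5), (15, 18), (16, 9), (16, 14), (17, 7), (17, 16), (18, 2), (18, 21), (21, 9), (21, 14)}; affine count = 29; |E(F_23)| = 30.

Discriminant check: Δ ∝ 4a³ + 27b² = 4·2³ + 27·1² = 4·8 + 27·1 ≡ 13 (mod 23). Nonzero ⇒ E is nonsingular.
For each x ∈ F_23, compute rhs = x³ + 2·x + 1 mod 23, then count y ∈ F_23 with y² ≡ rhs.
  x = 0: rhs = 1, matching y values: 1, 22 (2 points).
  x = 1: rhs = 4, matching y values: 2, 21 (2 points).
  x = 2: rhs = 13, matching y values: 6, 17 (2 points).
  x = 3: rhs = 11, matching y values: none (0 points).
  x = 4: rhs = 4, matching y values: 2, 21 (2 points).
  x = 5: rhs = 21, matching y values: none (0 points).
  x = 6: rhs = 22, matching y values: none (0 points).
  x = 7: rhs = 13, matching y values: 6, 17 (2 points).
  x = 8: rhs = 0, matching y values: 0 (1 points).
  x = 9: rhs = 12, matching y values: 9, 14 (2 points).
  x = 10: rhs = 9, matching y values: 3, 20 (2 points).
  x = 11: rhs = 20, matching y values: none (0 points).
  x = 12: rhs = 5, matching y values: none (0 points).
  x = 13: rhs = 16, matching y values: 4, 19 (2 points).
  x = 14: rhs = 13, matching y values: 6, 17 (2 points).
  x = 15: rhs = 2, matching y values: 5, 18 (2 points).
  x = 16: rhs = 12, matching y values: 9, 14 (2 points).
  x = 17: rhs = 3, matching y values: 7, 16 (2 points).
  x = 18: rhs = 4, matching y values: 2, 21 (2 points).
  x = 19: rhs = 21, matching y values: none (0 points).
  x = 20: rhs = 14, matching y values: none (0 points).
  x = 21: rhs = 12, matching y values: 9, 14 (2 points).
  x = 22: rhs = 21, matching y values: none (0 points).
Total affine count: 29.
Full point count |E(F_23)| = 29 + 1 = 30.
Hasse bound: |30 − (23+1)| = |6| = 6 ≤ 2√23 ≈ 9.5917 ✓.


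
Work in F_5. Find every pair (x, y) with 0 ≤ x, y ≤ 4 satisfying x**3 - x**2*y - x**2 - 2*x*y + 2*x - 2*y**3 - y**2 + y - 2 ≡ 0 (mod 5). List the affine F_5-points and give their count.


Affine F_5-points: {(0, 2), (1, 0), (1, 1), (3, 1)}; count = 4.

For each of the 25 pairs (x, y) ∈ F_5², evaluate f(x, y) mod 5. Record the zeros.
  x = 0: [0↦3, 1↦1, 2↦0, 3↦3, 4↦3]  zeros at y ∈ {2}
  x = 1: [0↦0, 1↦0, 2↦1, 3↦1, 4↦3]  zeros at y ∈ {0, 1}
  x = 2: [0↦1, 1↦1, 2↦2, 3↦2, 4↦4]  zeros at y ∈ ∅
  x = 3: [0↦2, 1↦0, 2↦4, 3↦2, 4↦2]  zeros at y ∈ {1}
  x = 4: [0↦4, 1↦3, 2↦3, 3↦2, 4↦3]  zeros at y ∈ ∅
Collecting zeros: affine points = {(0, 2), (1, 0), (1, 1), (3, 1)}.
Total count |C(F_5)_aff| = 4.


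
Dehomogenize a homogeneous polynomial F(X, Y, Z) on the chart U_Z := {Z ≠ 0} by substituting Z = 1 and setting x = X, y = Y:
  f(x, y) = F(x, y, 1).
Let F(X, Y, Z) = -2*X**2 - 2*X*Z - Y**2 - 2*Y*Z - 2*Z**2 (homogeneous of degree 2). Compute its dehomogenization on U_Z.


f(x, y) = -2*x**2 - 2*x - y**2 - 2*y - 2

On U_Z we set Z = 1. Each monomial c·X^i·Y^j·Z^k in F becomes c·x^i·y^j·1^k = c·x^i·y^j.
Substituting Z = 1: F(X, Y, 1) = -2*x**2 - 2*x - y**2 - 2*y - 2.
Note: deg(f) ≤ deg(F) = 2; strict inequality happens when F is divisible by Z (lost terms).


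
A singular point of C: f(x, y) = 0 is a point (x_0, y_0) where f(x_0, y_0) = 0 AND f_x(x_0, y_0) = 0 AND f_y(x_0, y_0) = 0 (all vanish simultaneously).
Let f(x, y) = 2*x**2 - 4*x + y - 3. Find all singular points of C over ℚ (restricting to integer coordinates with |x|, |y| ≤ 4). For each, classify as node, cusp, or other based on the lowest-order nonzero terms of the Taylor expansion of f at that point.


No singular points in the scanned grid; C is smooth there.

Compute partial derivatives:
  f_x = 4*x - 4.
  f_y = 1.
f_y = 1 is a nonzero constant, so f_y never vanishes: no point (x, y) can satisfy f = f_x = f_y = 0. In particular no (x, y) ∈ {−4, ..., 4}² is singular; the curve is smooth.


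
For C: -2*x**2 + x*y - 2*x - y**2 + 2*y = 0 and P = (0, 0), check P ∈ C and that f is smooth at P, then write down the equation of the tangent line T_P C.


Tangent line at P: -2*x + 2*y = 0.

Step 1: f(0, 0) = 0, so P lies on C.
Step 2: partial derivatives
  f_x(x, y) = -4*x + y - 2, f_y(x, y) = x - 2*y + 2.
  f_x(P) = -2, f_y(P) = 2 (gradient nonzero, so P is smooth).
Step 3: tangent line at P: -2·(x − 0) + 2·(y − 0) = 0.
Expanding: -2*x + 2*y = 0.


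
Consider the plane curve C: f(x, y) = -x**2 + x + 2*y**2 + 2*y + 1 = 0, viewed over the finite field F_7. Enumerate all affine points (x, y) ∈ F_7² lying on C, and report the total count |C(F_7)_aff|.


Affine F_7-points: {(3, 2), (3, 4), (4, 1), (4, 5), (5, 2), (5, 4)}; count = 6.

For each of the 49 pairs (x, y) ∈ F_7², evaluate f(x, y) mod 7. Record the zeros.
  x = 0: [0↦1, 1↦5, 2↦6, 3↦4, 4↦6, 5↦5, 6↦1]  zeros at y ∈ ∅
  x = 1: [0↦1, 1↦5, 2↦6, 3↦4, 4↦6, 5↦5, 6↦1]  zeros at y ∈ ∅
  x = 2: [0↦6, 1↦3, 2↦4, 3↦2, 4↦4, 5↦3, 6↦6]  zeros at y ∈ ∅
  x = 3: [0↦2, 1↦6, 2↦0, 3↦5, 4↦0, 5↦6, 6↦2]  zeros at y ∈ {2, 4}
  x = 4: [0↦3, 1↦0, 2↦1, 3↦6, 4↦1, 5↦0, 6↦3]  zeros at y ∈ {1, 5}
  x = 5: [0↦2, 1↦6, 2↦0, 3↦5, 4↦0, 5↦6, 6↦2]  zeros at y ∈ {2, 4}
  x = 6: [0↦6, 1↦3, 2↦4, 3↦2, 4↦4, 5↦3, 6↦6]  zeros at y ∈ ∅
Collecting zeros: affine points = {(3, 2), (3, 4), (4, 1), (4, 5), (5, 2), (5, 4)}.
Total count |C(F_7)_aff| = 6.


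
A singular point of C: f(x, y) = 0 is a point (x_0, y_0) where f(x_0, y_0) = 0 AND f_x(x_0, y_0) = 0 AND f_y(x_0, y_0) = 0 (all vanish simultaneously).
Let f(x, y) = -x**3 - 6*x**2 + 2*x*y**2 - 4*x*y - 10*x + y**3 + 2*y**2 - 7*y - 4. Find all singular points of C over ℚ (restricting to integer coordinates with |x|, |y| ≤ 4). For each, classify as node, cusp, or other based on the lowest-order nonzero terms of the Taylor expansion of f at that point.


Singular points: {(-2, 1)}; classification: cusp.

Compute partial derivatives:
  f_x = -3*x**2 - 12*x + 2*y**2 - 4*y - 10.
  f_y = 4*x*y - 4*x + 3*y**2 + 4*y - 7.
Scan x_0 ∈ {−4, ..., 4}. For each x_0, f_y(x_0, y) is a polynomial in y; find its integer roots y ∈ {−4, ..., 4}, then test f_x and f at those candidates.
  x = -4: f_y(-4, y) = 3*y**2 - 12*y + 9; vanishes at y ∈ {1, 3}. (-4, 1): f_x = -12 ≠ 0; (-4, 3): f_x = -4 ≠ 0.
  x = -3: f_y(-3, y) = 3*y**2 - 8*y + 5; vanishes at y ∈ {1}. (-3, 1): f_x = -3 ≠ 0.
  x = -2: f_y(-2, y) = 3*y**2 - 4*y + 1; vanishes at y ∈ {1}. (-2, 1): f_x = 0, f = 0 — SINGULAR.
  x = -1: f_y(-1, y) = 3*y**2 - 3; vanishes at y ∈ {-1, 1}. (-1, -1): f_x = 5 ≠ 0; (-1, 1): f_x = -3 ≠ 0.
  x = 0: f_y(0, y) = 3*y**2 + 4*y - 7; vanishes at y ∈ {1}. (0, 1): f_x = -12 ≠ 0.
  x = 1: f_y(1, y) = 3*y**2 + 8*y - 11; vanishes at y ∈ {1}. (1, 1): f_x = -27 ≠ 0.
  x = 2: f_y(2, y) = 3*y**2 + 12*y - 15; vanishes at y ∈ {1}. (2, 1): f_x = -48 ≠ 0.
  x = 3: f_y(3, y) = 3*y**2 + 16*y - 19; vanishes at y ∈ {1}. (3, 1): f_x = -75 ≠ 0.
  x = 4: f_y(4, y) = 3*y**2 + 20*y - 23; vanishes at y ∈ {1}. (4, 1): f_x = -108 ≠ 0.
Only singular point on the grid: (-2, 1).
Classify: substitute x = -2 + u, y = 1 + v and expand: f = -u**3 + 2*u*v**2 + v**3 + v**2.
No constant or linear terms (consistent with a singular point). Quadratic part: v**2. Cubic part: -u**3 + 2*u*v**2 + v**3.
The quadratic part v**2 is a perfect square, so there is a single (double) tangent line v = 0, i.e. y = 1. Restricting the cubic part to that line (v = 0) leaves -u**3 ≠ 0, so f is not divisible by v and the branch is v² ≈ u**3 to lowest order — this is a cusp.
Classification: cusp.


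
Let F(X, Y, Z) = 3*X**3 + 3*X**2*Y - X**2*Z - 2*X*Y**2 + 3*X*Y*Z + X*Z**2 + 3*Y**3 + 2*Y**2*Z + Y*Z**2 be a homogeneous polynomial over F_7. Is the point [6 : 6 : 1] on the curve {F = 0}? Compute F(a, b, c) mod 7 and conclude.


F(6,6,1) ≡ 2 (mod 7); P is NOT on the curve.

Evaluate F(6, 6, 1) term-by-term (mod 7).
  3*X**3 ↦ 3·216·1·1 = 648
  3*X**2*Y ↦ 3·36·6·1 = 648
  -X**2*Z ↦ -1·36·1·1 = -36
  -2*X*Y**2 ↦ -2·6·36·1 = -432
  3*X*Y*Z ↦ 3·6·6·1 = 108
  X*Z**2 ↦ 1·6·1·1 = 6
  3*Y**3 ↦ 3·1·216·1 = 648
  2*Y**2*Z ↦ 2·1·36·1 = 72
  Y*Z**2 ↦ 1·1·6·1 = 6
Sum: F(6, 6, 1) = (648) + (648) + (-36) + (-432) + (108) + (6) + (648) + (72) + (6) = 1668.
Reducing mod 7: 1668 ≡ 2 (mod 7).
Since F(a, b, c) ≡ 2 ≠ 0 (mod 7), P does NOT lie on the curve.


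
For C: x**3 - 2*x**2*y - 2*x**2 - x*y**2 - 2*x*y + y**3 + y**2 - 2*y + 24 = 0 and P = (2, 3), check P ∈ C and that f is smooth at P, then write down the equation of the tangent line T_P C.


Tangent line at P: -35*x + 7*y + 49 = 0.

Step 1: f(2, 3) = 0, so P lies on C.
Step 2: partial derivatives
  f_x(x, y) = 3*x**2 - 4*x*y - 4*x - y**2 - 2*y, f_y(x, y) = -2*x**2 - 2*x*y - 2*x + 3*y**2 + 2*y - 2.
  f_x(P) = -35, f_y(P) = 7 (gradient nonzero, so P is smooth).
Step 3: tangent line at P: -35·(x − 2) + 7·(y − 3) = 0.
Expanding: -35*x + 7*y + 49 = 0.


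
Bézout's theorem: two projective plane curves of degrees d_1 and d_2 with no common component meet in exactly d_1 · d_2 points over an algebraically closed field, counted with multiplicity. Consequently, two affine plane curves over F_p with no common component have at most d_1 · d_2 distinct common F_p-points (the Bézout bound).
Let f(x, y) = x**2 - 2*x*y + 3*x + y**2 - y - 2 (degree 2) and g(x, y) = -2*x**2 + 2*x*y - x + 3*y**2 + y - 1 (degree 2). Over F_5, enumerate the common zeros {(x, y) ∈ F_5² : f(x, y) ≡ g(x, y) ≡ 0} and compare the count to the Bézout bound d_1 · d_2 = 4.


Common zeros: ∅; count = 0; Bézout bound = 4.

deg(f) = 2, deg(g) = 2, so Bézout bound = 4.
Scan x ∈ F_5. For each x, list the y ∈ F_5 with f(x, y) ≡ 0 and those with g(x, y) ≡ 0 (mod 5); the common zeros in that column are the intersection.
  x = 0: f ≡ 0 at y ∈ {2, 4}; g ≡ 0 at y ∈ ∅; common: ∅.
  x = 1: f ≡ 0 at y ∈ {1, 2}; g ≡ 0 at y ∈ ∅; common: ∅.
  x = 2: f ≡ 0 at y ∈ ∅; g ≡ 0 at y ∈ ∅; common: ∅.
  x = 3: f ≡ 0 at y ∈ {1}; g ≡ 0 at y ∈ ∅; common: ∅.
  x = 4: f ≡ 0 at y ∈ ∅; g ≡ 0 at y ∈ {1}; common: ∅.
Collecting: common zeros = ∅, so the count is 0.
Comparison with the Bézout bound: 0 ≤ 4 = deg(f)·deg(g), as expected for curves with no common component (the affine F_5-count falls short of the bound because intersections may lie at infinity, over extension fields, or carry multiplicity).


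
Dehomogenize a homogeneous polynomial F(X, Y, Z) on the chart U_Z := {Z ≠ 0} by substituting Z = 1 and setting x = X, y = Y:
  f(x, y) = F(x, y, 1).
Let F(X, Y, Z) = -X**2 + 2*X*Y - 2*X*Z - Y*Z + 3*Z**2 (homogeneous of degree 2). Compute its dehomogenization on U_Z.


f(x, y) = -x**2 + 2*x*y - 2*x - y + 3

On U_Z we set Z = 1. Each monomial c·X^i·Y^j·Z^k in F becomes c·x^i·y^j·1^k = c·x^i·y^j.
Substituting Z = 1: F(X, Y, 1) = -x**2 + 2*x*y - 2*x - y + 3.
Note: deg(f) ≤ deg(F) = 2; strict inequality happens when F is divisible by Z (lost terms).


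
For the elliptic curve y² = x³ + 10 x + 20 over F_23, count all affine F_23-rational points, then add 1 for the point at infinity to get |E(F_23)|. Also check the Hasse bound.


Affine points = {(1, 10), (1, 13), (2, 5), (2, 18), (3, 10), (3, 13), (4, 3), (4, 20), (10, 4), (10, 19), (11, 9), (11, 14), (13, 1), (13, 22), (14, 11), (14, 12), (15, 7), (15, 16), (18, 11), (18, 12), (19, 10), (19, 13), (20, 3), (20, 20), (22, 3), (22, 20)}; affine count = 26; |E(F_23)| = 27.

Discriminant check: Δ ∝ 4a³ + 27b² = 4·10³ + 27·20² = 4·1000 + 27·400 ≡ 11 (mod 23). Nonzero ⇒ E is nonsingular.
For each x ∈ F_23, compute rhs = x³ + 10·x + 20 mod 23, then count y ∈ F_23 with y² ≡ rhs.
  x = 0: rhs = 20, matching y values: none (0 points).
  x = 1: rhs = 8, matching y values: 10, 13 (2 points).
  x = 2: rhs = 2, matching y values: 5, 18 (2 points).
  x = 3: rhs = 8, matching y values: 10, 13 (2 points).
  x = 4: rhs = 9, matching y values: 3, 20 (2 points).
  x = 5: rhs = 11, matching y values: none (0 points).
  x = 6: rhs = 20, matching y values: none (0 points).
  x = 7: rhs = 19, matching y values: none (0 points).
  x = 8: rhs = 14, matching y values: none (0 points).
  x = 9: rhs = 11, matching y values: none (0 points).
  x = 10: rhs = 16, matching y values: 4, 19 (2 points).
  x = 11: rhs = 12, matching y values: 9, 14 (2 points).
  x = 12: rhs = 5, matching y values: none (0 points).
  x = 13: rhs = 1, matching y values: 1, 22 (2 points).
  x = 14: rhs = 6, matching y values: 11, 12 (2 points).
  x = 15: rhs = 3, matching y values: 7, 16 (2 points).
  x = 16: rhs = 21, matching y values: none (0 points).
  x = 17: rhs = 20, matching y values: none (0 points).
  x = 18: rhs = 6, matching y values: 11, 12 (2 points).
  x = 19: rhs = 8, matching y values: 10, 13 (2 points).
  x = 20: rhs = 9, matching y values: 3, 20 (2 points).
  x = 21: rhs = 15, matching y values: none (0 points).
  x = 22: rhs = 9, matching y values: 3, 20 (2 points).
Total affine count: 26.
Full point count |E(F_23)| = 26 + 1 = 27.
Hasse bound: |27 − (23+1)| = |3| = 3 ≤ 2√23 ≈ 9.5917 ✓.


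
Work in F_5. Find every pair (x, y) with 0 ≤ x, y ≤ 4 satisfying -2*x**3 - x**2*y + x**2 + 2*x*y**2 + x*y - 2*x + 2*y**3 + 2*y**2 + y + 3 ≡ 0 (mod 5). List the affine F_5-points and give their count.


Affine F_5-points: {(1, 0), (2, 2), (3, 2)}; count = 3.

For each of the 25 pairs (x, y) ∈ F_5², evaluate f(x, y) mod 5. Record the zeros.
  x = 0: [0↦3, 1↦3, 2↦4, 3↦3, 4↦2]  zeros at y ∈ ∅
  x = 1: [0↦0, 1↦2, 2↦4, 3↦3, 4↦1]  zeros at y ∈ {0}
  x = 2: [0↦2, 1↦4, 2↦0, 3↦2, 4↦2]  zeros at y ∈ {2}
  x = 3: [0↦2, 1↦2, 2↦0, 3↦3, 4↦3]  zeros at y ∈ {2}
  x = 4: [0↦3, 1↦4, 2↦2, 3↦4, 4↦2]  zeros at y ∈ ∅
Collecting zeros: affine points = {(1, 0), (2, 2), (3, 2)}.
Total count |C(F_5)_aff| = 3.


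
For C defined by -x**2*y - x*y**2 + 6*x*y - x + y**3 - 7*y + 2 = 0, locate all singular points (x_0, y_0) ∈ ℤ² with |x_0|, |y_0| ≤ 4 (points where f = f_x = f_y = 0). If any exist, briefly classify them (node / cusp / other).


Singular points: {(2, 1)}; classification: node.

Compute partial derivatives:
  f_x = -2*x*y - y**2 + 6*y - 1.
  f_y = -x**2 - 2*x*y + 6*x + 3*y**2 - 7.
Scan x_0 ∈ {−4, ..., 4}. For each x_0, f_y(x_0, y) is a polynomial in y; find its integer roots y ∈ {−4, ..., 4}, then test f_x and f at those candidates.
  x = -4: f_y(-4, y) = 3*y**2 + 8*y - 47; no integer root y with |y| ≤ 4.
  x = -3: f_y(-3, y) = 3*y**2 + 6*y - 34; no integer root y with |y| ≤ 4.
  x = -2: f_y(-2, y) = 3*y**2 + 4*y - 23; no integer root y with |y| ≤ 4.
  x = -1: f_y(-1, y) = 3*y**2 + 2*y - 14; no integer root y with |y| ≤ 4.
  x = 0: f_y(0, y) = 3*y**2 - 7; no integer root y with |y| ≤ 4.
  x = 1: f_y(1, y) = 3*y**2 - 2*y - 2; no integer root y with |y| ≤ 4.
  x = 2: f_y(2, y) = 3*y**2 - 4*y + 1; vanishes at y ∈ {1}. (2, 1): f_x = 0, f = 0 — SINGULAR.
  x = 3: f_y(3, y) = 3*y**2 - 6*y + 2; no integer root y with |y| ≤ 4.
  x = 4: f_y(4, y) = 3*y**2 - 8*y + 1; no integer root y with |y| ≤ 4.
Only singular point on the grid: (2, 1).
Classify: substitute x = 2 + u, y = 1 + v and expand: f = -u**2*v - u**2 - u*v**2 + v**3 + v**2.
No constant or linear terms (consistent with a singular point). Quadratic part: -u**2 + v**2. Cubic part: -u**2*v - u*v**2 + v**3.
The quadratic part v**2 - u**2 = (v − u)(v + u) splits into two distinct linear factors, so there are two distinct tangent lines y − 1 = ±(x − 2) — this is a node (ordinary double point).
Classification: node.


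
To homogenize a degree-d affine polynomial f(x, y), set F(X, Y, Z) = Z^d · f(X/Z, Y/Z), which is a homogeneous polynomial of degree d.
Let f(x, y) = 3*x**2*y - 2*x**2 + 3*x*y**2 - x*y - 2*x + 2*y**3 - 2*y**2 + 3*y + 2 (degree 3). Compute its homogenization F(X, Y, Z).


F(X, Y, Z) = 3*X**2*Y - 2*X**2*Z + 3*X*Y**2 - X*Y*Z - 2*X*Z**2 + 2*Y**3 - 2*Y**2*Z + 3*Y*Z**2 + 2*Z**3

deg(f) = 3.
Substitute x = X/Z, y = Y/Z into f, then multiply by Z^3.
  monomial 3·x^2·y^1 ↦ 3·X^2·Y^1·Z^0.
  monomial -2·x^2·y^0 ↦ -2·X^2·Y^0·Z^1.
  monomial 3·x^1·y^2 ↦ 3·X^1·Y^2·Z^0.
  monomial -1·x^1·y^1 ↦ -1·X^1·Y^1·Z^1.
  monomial -2·x^1·y^0 ↦ -2·X^1·Y^0·Z^2.
  monomial 2·x^0·y^3 ↦ 2·X^0·Y^3·Z^0.
  monomial -2·x^0·y^2 ↦ -2·X^0·Y^2·Z^1.
  monomial 3·x^0·y^1 ↦ 3·X^0·Y^1·Z^2.
  monomial 2·x^0·y^0 ↦ 2·X^0·Y^0·Z^3.
Collecting: F(X, Y, Z) = 3*X**2*Y - 2*X**2*Z + 3*X*Y**2 - X*Y*Z - 2*X*Z**2 + 2*Y**3 - 2*Y**2*Z + 3*Y*Z**2 + 2*Z**3.


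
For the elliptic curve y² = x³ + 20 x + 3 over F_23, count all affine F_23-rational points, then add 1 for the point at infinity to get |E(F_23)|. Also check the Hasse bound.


Affine points = {(0, 7), (0, 16), (1, 1), (1, 22), (4, 3), (4, 20), (7, 7), (7, 16), (8, 10), (8, 13), (11, 6), (11, 17), (12, 4), (12, 19), (16, 7), (16, 16), (17, 9), (17, 14), (18, 10), (18, 13), (20, 10), (20, 13), (21, 1), (21, 22)}; affine count = 24; |E(F_23)| = 25.

Discriminant check: Δ ∝ 4a³ + 27b² = 4·20³ + 27·3² = 4·8000 + 27·9 ≡ 20 (mod 23). Nonzero ⇒ E is nonsingular.
For each x ∈ F_23, compute rhs = x³ + 20·x + 3 mod 23, then count y ∈ F_23 with y² ≡ rhs.
  x = 0: rhs = 3, matching y values: 7, 16 (2 points).
  x = 1: rhs = 1, matching y values: 1, 22 (2 points).
  x = 2: rhs = 5, matching y values: none (0 points).
  x = 3: rhs = 21, matching y values: none (0 points).
  x = 4: rhs = 9, matching y values: 3, 20 (2 points).
  x = 5: rhs = 21, matching y values: none (0 points).
  x = 6: rhs = 17, matching y values: none (0 points).
  x = 7: rhs = 3, matching y values: 7, 16 (2 points).
  x = 8: rhs = 8, matching y values: 10, 13 (2 points).
  x = 9: rhs = 15, matching y values: none (0 points).
  x = 10: rhs = 7, matching y values: none (0 points).
  x = 11: rhs = 13, matching y values: 6, 17 (2 points).
  x = 12: rhs = 16, matching y values: 4, 19 (2 points).
  x = 13: rhs = 22, matching y values: none (0 points).
  x = 14: rhs = 14, matching y values: none (0 points).
  x = 15: rhs = 21, matching y values: none (0 points).
  x = 16: rhs = 3, matching y values: 7, 16 (2 points).
  x = 17: rhs = 12, matching y values: 9, 14 (2 points).
  x = 18: rhs = 8, matching y values: 10, 13 (2 points).
  x = 19: rhs = 20, matching y values: none (0 points).
  x = 20: rhs = 8, matching y values: 10, 13 (2 points).
  x = 21: rhs = 1, matching y values: 1, 22 (2 points).
  x = 22: rhs = 5, matching y values: none (0 points).
Total affine count: 24.
Full point count |E(F_23)| = 24 + 1 = 25.
Hasse bound: |25 − (23+1)| = |1| = 1 ≤ 2√23 ≈ 9.5917 ✓.


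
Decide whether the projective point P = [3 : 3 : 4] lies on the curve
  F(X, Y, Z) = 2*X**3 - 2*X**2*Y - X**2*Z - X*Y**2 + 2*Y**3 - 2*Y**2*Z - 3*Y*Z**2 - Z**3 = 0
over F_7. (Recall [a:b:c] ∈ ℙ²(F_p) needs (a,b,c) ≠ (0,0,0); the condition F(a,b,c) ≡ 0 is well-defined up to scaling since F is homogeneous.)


F(3,3,4) ≡ 5 (mod 7); P is NOT on the curve.

Evaluate F(3, 3, 4) term-by-term (mod 7).
  2*X**3 ↦ 2·27·1·1 = 54
  -2*X**2*Y ↦ -2·9·3·1 = -54
  -X**2*Z ↦ -1·9·1·4 = -36
  -X*Y**2 ↦ -1·3·9·1 = -27
  2*Y**3 ↦ 2·1·27·1 = 54
  -2*Y**2*Z ↦ -2·1·9·4 = -72
  -3*Y*Z**2 ↦ -3·1·3·16 = -144
  -Z**3 ↦ -1·1·1·64 = -64
Sum: F(3, 3, 4) = (54) + (-54) + (-36) + (-27) + (54) + (-72) + (-144) + (-64) = -289.
Reducing mod 7: -289 ≡ 5 (mod 7).
Since F(a, b, c) ≡ 5 ≠ 0 (mod 7), P does NOT lie on the curve.


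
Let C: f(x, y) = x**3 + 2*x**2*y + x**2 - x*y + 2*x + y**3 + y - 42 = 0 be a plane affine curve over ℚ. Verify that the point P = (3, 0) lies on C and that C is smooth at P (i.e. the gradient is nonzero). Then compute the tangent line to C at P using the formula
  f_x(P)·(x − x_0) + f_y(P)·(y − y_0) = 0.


Tangent line at P: 35*x + 16*y - 105 = 0.

Step 1: f(3, 0) = 0, so P lies on C.
Step 2: partial derivatives
  f_x(x, y) = 3*x**2 + 4*x*y + 2*x - y + 2, f_y(x, y) = 2*x**2 - x + 3*y**2 + 1.
  f_x(P) = 35, f_y(P) = 16 (gradient nonzero, so P is smooth).
Step 3: tangent line at P: 35·(x − 3) + 16·(y − 0) = 0.
Expanding: 35*x + 16*y - 105 = 0.


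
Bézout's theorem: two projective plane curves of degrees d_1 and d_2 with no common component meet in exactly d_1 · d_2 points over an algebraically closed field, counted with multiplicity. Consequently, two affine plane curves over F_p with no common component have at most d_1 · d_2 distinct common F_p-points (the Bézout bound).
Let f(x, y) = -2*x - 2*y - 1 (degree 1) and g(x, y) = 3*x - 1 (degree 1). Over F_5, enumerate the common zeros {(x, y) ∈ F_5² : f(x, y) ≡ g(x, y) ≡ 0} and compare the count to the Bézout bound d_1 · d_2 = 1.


Common zeros: {(2, 0)}; count = 1; Bézout bound = 1.

deg(f) = 1, deg(g) = 1, so Bézout bound = 1.
Scan x ∈ F_5. For each x, list the y ∈ F_5 with f(x, y) ≡ 0 and those with g(x, y) ≡ 0 (mod 5); the common zeros in that column are the intersection.
  x = 0: f ≡ 0 at y ∈ {2}; g ≡ 0 at y ∈ ∅; common: ∅.
  x = 1: f ≡ 0 at y ∈ {1}; g ≡ 0 at y ∈ ∅; common: ∅.
  x = 2: f ≡ 0 at y ∈ {0}; g ≡ 0 at y ∈ {0, 1, 2, 3, 4}; common: {0}.
  x = 3: f ≡ 0 at y ∈ {4}; g ≡ 0 at y ∈ ∅; common: ∅.
  x = 4: f ≡ 0 at y ∈ {3}; g ≡ 0 at y ∈ ∅; common: ∅.
Collecting: common zeros = {(2, 0)}, so the count is 1.
Comparison with the Bézout bound: 1 ≤ 1 = deg(f)·deg(g), as expected for curves with no common component (the bound is attained).
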